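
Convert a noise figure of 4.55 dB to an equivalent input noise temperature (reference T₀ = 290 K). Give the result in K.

F = 10^(4.55/10) = 2.85102
T_e = (F − 1)·T₀ = (2.85102 − 1) × 290 = 537 K

537 K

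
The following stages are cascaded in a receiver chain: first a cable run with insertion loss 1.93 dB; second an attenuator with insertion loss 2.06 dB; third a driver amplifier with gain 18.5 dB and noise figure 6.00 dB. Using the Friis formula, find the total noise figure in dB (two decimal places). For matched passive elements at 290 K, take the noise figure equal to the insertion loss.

Convert to linear (a loss of L dB is a gain of −L dB): F_i = 10^(NF_i/10), G_i = 10^(G_i,dB/10)
  Stage 1: F_1 = 10^(1.93/10) = 1.560, G_1 = 10^(−1.93/10) = 0.6412
  Stage 2: F_2 = 10^(2.06/10) = 1.607, G_2 = 10^(−2.06/10) = 0.6223
  Stage 3: F_3 = 10^(6.00/10) = 3.981, G_3 = 10^(18.5/10) = 70.79
Friis cascade:
  F = 1.560 + (1.607 − 1)/0.6412 + (3.981 − 1)/0.3990 = 9.977
NF = 10 log₁₀(9.977) = 9.99 dB

9.99 dB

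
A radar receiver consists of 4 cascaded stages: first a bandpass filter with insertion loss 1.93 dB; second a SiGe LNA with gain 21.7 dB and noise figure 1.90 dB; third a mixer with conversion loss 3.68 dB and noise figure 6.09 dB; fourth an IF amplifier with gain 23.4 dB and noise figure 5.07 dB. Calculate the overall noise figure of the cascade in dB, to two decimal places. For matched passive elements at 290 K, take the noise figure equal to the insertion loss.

Convert to linear (a loss of L dB is a gain of −L dB): F_i = 10^(NF_i/10), G_i = 10^(G_i,dB/10)
  Stage 1: F_1 = 10^(1.93/10) = 1.560, G_1 = 10^(−1.93/10) = 0.6412
  Stage 2: F_2 = 10^(1.90/10) = 1.549, G_2 = 10^(21.7/10) = 147.9
  Stage 3: F_3 = 10^(6.09/10) = 4.064, G_3 = 10^(−3.68/10) = 0.4285
  Stage 4: F_4 = 10^(5.07/10) = 3.214, G_4 = 10^(23.4/10) = 218.8
Friis cascade:
  F = 1.560 + (1.549 − 1)/0.6412 + (4.064 − 1)/94.84 + (3.214 − 1)/40.64 = 2.502
NF = 10 log₁₀(2.502) = 3.98 dB

3.98 dB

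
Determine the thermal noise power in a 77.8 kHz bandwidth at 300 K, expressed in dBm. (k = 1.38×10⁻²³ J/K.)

−124.9 dBm

P_n = kTB = 1.38×10⁻²³ × 300 × 7.78×10⁴ = 3.22×10⁻¹⁶ W
In dBm: 10 log₁₀(3.22×10⁻¹⁶ / 10⁻³) = −124.9 dBm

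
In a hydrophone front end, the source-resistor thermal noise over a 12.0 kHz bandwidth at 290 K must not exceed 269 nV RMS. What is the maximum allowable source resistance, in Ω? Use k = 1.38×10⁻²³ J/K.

Johnson–Nyquist: V_n = √(4kTRB) ⇒ R = V_n² / (4kTB)
4kTB = 4 × 1.38×10⁻²³ × 290 × 1.20×10⁴ = 1.92×10⁻¹⁶
R = (2.69×10⁻⁷)² / 1.92×10⁻¹⁶ = 3.77×10² Ω = 377 Ω

377 Ω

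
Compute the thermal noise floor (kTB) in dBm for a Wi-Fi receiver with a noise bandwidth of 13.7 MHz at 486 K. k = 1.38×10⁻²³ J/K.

P_n = kTB = 1.38×10⁻²³ × 486 × 1.37×10⁷ = 9.19×10⁻¹⁴ W
In dBm: 10 log₁₀(9.19×10⁻¹⁴ / 10⁻³) = −100.4 dBm

−100.4 dBm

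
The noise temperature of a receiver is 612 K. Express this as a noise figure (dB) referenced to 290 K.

4.93 dB

F = 1 + T_e/T₀ = 1 + 612/290 = 3.11034
NF = 10 log₁₀(3.11034) = 4.93 dB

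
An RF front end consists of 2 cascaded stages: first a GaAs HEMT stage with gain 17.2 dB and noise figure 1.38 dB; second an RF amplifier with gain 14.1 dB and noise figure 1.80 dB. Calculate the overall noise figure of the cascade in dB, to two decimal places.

Convert to linear (a loss of L dB is a gain of −L dB): F_i = 10^(NF_i/10), G_i = 10^(G_i,dB/10)
  Stage 1: F_1 = 10^(1.38/10) = 1.374, G_1 = 10^(17.2/10) = 52.48
  Stage 2: F_2 = 10^(1.80/10) = 1.514, G_2 = 10^(14.1/10) = 25.70
Friis cascade:
  F = 1.374 + (1.514 − 1)/52.48 = 1.384
NF = 10 log₁₀(1.384) = 1.41 dB

1.41 dB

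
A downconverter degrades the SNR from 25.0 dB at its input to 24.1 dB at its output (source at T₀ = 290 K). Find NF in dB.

0.9 dB

NF (dB) = SNR_in(dB) − SNR_out(dB) when the source is at T₀
NF = 25.0 − 24.1 = 0.9 dB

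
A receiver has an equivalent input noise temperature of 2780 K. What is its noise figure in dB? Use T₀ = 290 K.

10.25 dB

F = 1 + T_e/T₀ = 1 + 2780/290 = 10.5862
NF = 10 log₁₀(10.5862) = 10.25 dB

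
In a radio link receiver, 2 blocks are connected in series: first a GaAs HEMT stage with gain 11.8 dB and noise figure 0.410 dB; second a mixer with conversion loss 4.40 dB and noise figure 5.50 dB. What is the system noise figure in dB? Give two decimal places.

Convert to linear (a loss of L dB is a gain of −L dB): F_i = 10^(NF_i/10), G_i = 10^(G_i,dB/10)
  Stage 1: F_1 = 10^(0.410/10) = 1.099, G_1 = 10^(11.8/10) = 15.14
  Stage 2: F_2 = 10^(5.50/10) = 3.548, G_2 = 10^(−4.40/10) = 0.3631
Friis cascade:
  F = 1.099 + (3.548 − 1)/15.14 = 1.267
NF = 10 log₁₀(1.267) = 1.03 dB

1.03 dB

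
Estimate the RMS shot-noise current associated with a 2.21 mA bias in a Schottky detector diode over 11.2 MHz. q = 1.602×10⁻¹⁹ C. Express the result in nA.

89.1 nA

I_n = √(2qI·B)
2qI·B = 2 × 1.602×10⁻¹⁹ × 2.21×10⁻³ × 1.12×10⁷ = 7.93×10⁻¹⁵ A²
I_n = √(7.93×10⁻¹⁵) = 8.91×10⁻⁸ A = 89.1 nA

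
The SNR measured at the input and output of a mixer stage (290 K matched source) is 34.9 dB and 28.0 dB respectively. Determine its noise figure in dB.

6.9 dB

NF (dB) = SNR_in(dB) − SNR_out(dB) when the source is at T₀
NF = 34.9 − 28.0 = 6.9 dB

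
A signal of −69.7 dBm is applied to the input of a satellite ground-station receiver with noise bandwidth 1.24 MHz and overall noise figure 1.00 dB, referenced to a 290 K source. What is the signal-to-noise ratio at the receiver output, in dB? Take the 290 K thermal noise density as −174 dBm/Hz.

42.4 dB

Noise floor: N = −174 + 10 log₁₀(B) + NF
10 log₁₀(1.24×10⁶) = 60.93 dB
N = −174 + 60.93 + 1.00 = −112.07 dBm
SNR = P_sig − N = −69.7 − (−112.07) = 42.37 dB → 42.4 dB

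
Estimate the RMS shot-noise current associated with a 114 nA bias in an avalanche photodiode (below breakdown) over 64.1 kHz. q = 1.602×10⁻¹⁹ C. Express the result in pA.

48.4 pA

I_n = √(2qI·B)
2qI·B = 2 × 1.602×10⁻¹⁹ × 1.14×10⁻⁷ × 6.41×10⁴ = 2.34×10⁻²¹ A²
I_n = √(2.34×10⁻²¹) = 4.84×10⁻¹¹ A = 48.4 pA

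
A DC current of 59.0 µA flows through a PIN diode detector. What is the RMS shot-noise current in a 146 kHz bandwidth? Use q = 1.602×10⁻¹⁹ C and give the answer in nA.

1.66 nA

I_n = √(2qI·B)
2qI·B = 2 × 1.602×10⁻¹⁹ × 5.90×10⁻⁵ × 1.46×10⁵ = 2.76×10⁻¹⁸ A²
I_n = √(2.76×10⁻¹⁸) = 1.66×10⁻⁹ A = 1.66 nA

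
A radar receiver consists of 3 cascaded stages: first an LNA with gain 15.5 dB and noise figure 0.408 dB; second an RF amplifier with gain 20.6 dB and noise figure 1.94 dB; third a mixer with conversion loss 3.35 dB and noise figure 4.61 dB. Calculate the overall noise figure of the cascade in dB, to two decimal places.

0.47 dB

Convert to linear (a loss of L dB is a gain of −L dB): F_i = 10^(NF_i/10), G_i = 10^(G_i,dB/10)
  Stage 1: F_1 = 10^(0.408/10) = 1.098, G_1 = 10^(15.5/10) = 35.48
  Stage 2: F_2 = 10^(1.94/10) = 1.563, G_2 = 10^(20.6/10) = 114.8
  Stage 3: F_3 = 10^(4.61/10) = 2.891, G_3 = 10^(−3.35/10) = 0.4624
Friis cascade:
  F = 1.098 + (1.563 − 1)/35.48 + (2.891 − 1)/4074 = 1.115
NF = 10 log₁₀(1.115) = 0.47 dB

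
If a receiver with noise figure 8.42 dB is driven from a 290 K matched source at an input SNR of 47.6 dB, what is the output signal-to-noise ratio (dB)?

39.18 dB

By definition F = SNR_in/SNR_out, so in dB: SNR_out = SNR_in − NF
SNR_out = 47.6 − 8.42 = 39.18 dB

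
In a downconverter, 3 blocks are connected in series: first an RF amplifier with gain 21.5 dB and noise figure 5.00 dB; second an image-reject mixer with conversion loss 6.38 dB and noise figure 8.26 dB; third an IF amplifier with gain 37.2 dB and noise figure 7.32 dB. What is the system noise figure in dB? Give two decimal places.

Convert to linear (a loss of L dB is a gain of −L dB): F_i = 10^(NF_i/10), G_i = 10^(G_i,dB/10)
  Stage 1: F_1 = 10^(5.00/10) = 3.162, G_1 = 10^(21.5/10) = 141.3
  Stage 2: F_2 = 10^(8.26/10) = 6.699, G_2 = 10^(−6.38/10) = 0.2301
  Stage 3: F_3 = 10^(7.32/10) = 5.395, G_3 = 10^(37.2/10) = 5248
Friis cascade:
  F = 3.162 + (6.699 − 1)/141.3 + (5.395 − 1)/32.51 = 3.338
NF = 10 log₁₀(3.338) = 5.23 dB

5.23 dB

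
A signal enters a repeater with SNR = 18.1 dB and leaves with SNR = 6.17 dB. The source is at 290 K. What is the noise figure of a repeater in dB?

NF (dB) = SNR_in(dB) − SNR_out(dB) when the source is at T₀
NF = 18.1 − 6.17 = 11.93 dB

11.93 dB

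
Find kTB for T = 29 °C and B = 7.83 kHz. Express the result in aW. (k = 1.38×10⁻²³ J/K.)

T = 29 °C + 273.15 = 302.15 K
P_n = kTB = 1.38×10⁻²³ × 302.15 × 7.83×10³ = 3.26×10⁻¹⁷ W = 32.6 aW

32.6 aW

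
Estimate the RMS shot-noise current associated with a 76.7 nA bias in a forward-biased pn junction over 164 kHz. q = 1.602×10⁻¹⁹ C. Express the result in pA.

63.5 pA

I_n = √(2qI·B)
2qI·B = 2 × 1.602×10⁻¹⁹ × 7.67×10⁻⁸ × 1.64×10⁵ = 4.03×10⁻²¹ A²
I_n = √(4.03×10⁻²¹) = 6.35×10⁻¹¹ A = 63.5 pA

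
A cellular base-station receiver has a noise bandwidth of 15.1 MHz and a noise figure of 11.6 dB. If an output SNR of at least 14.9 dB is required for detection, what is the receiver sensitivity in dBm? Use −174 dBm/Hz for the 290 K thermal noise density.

−75.7 dBm

Sensitivity = −174 + 10 log₁₀(B) + NF + SNR_min
= −174 + 71.79 + 11.6 + 14.9
= −75.71 dBm → −75.7 dBm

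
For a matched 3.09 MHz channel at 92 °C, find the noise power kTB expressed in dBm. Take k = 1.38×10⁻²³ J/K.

−108.1 dBm

T = 92 °C + 273.15 = 365.15 K
P_n = kTB = 1.38×10⁻²³ × 365.15 × 3.09×10⁶ = 1.56×10⁻¹⁴ W
In dBm: 10 log₁₀(1.56×10⁻¹⁴ / 10⁻³) = −108.1 dBm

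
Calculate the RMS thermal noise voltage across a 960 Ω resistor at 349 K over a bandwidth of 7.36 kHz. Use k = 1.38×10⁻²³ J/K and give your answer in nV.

369 nV

V_n = √(4kTRB)
4kTRB = 4 × 1.38×10⁻²³ × 349 × 9.60×10² × 7.36×10³ = 1.36×10⁻¹³ V²
V_n = √(1.36×10⁻¹³) = 3.69×10⁻⁷ V = 369 nV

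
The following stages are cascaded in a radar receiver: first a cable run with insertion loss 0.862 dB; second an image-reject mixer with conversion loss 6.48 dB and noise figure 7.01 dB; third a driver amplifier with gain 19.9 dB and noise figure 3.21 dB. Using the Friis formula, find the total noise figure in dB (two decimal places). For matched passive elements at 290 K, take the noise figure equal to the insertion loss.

Convert to linear (a loss of L dB is a gain of −L dB): F_i = 10^(NF_i/10), G_i = 10^(G_i,dB/10)
  Stage 1: F_1 = 10^(0.862/10) = 1.220, G_1 = 10^(−0.862/10) = 0.8200
  Stage 2: F_2 = 10^(7.01/10) = 5.023, G_2 = 10^(−6.48/10) = 0.2249
  Stage 3: F_3 = 10^(3.21/10) = 2.094, G_3 = 10^(19.9/10) = 97.72
Friis cascade:
  F = 1.220 + (5.023 − 1)/0.8200 + (2.094 − 1)/0.1844 = 12.06
NF = 10 log₁₀(12.06) = 10.81 dB

10.81 dB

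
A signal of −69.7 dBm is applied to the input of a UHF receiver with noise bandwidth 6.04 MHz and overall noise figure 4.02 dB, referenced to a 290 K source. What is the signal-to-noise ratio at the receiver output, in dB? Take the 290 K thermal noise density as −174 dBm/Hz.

32.5 dB

Noise floor: N = −174 + 10 log₁₀(B) + NF
10 log₁₀(6.04×10⁶) = 67.81 dB
N = −174 + 67.81 + 4.02 = −102.17 dBm
SNR = P_sig − N = −69.7 − (−102.17) = 32.47 dB → 32.5 dB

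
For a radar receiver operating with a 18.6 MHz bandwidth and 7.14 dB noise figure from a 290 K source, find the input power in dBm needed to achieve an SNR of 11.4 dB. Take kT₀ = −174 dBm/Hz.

−82.8 dBm

Sensitivity = −174 + 10 log₁₀(B) + NF + SNR_min
= −174 + 72.7 + 7.14 + 11.4
= −82.76 dBm → −82.8 dBm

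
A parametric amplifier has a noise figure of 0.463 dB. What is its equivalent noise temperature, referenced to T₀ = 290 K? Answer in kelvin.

F = 10^(0.463/10) = 1.1125
T_e = (F − 1)·T₀ = (1.1125 − 1) × 290 = 32.6 K

32.6 K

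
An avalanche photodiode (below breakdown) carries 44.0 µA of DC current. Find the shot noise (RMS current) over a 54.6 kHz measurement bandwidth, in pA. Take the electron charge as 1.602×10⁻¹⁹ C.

I_n = √(2qI·B)
2qI·B = 2 × 1.602×10⁻¹⁹ × 4.40×10⁻⁵ × 5.46×10⁴ = 7.70×10⁻¹⁹ A²
I_n = √(7.70×10⁻¹⁹) = 8.77×10⁻¹⁰ A = 877 pA

877 pA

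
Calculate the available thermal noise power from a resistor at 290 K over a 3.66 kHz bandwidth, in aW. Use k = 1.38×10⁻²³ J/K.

14.6 aW

P_n = kTB = 1.38×10⁻²³ × 290 × 3.66×10³ = 1.46×10⁻¹⁷ W = 14.6 aW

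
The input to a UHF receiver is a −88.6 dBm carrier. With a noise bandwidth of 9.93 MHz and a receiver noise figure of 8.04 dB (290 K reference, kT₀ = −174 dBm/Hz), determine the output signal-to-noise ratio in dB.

7.4 dB

Noise floor: N = −174 + 10 log₁₀(B) + NF
10 log₁₀(9.93×10⁶) = 69.97 dB
N = −174 + 69.97 + 8.04 = −95.99 dBm
SNR = P_sig − N = −88.6 − (−95.99) = 7.39 dB → 7.4 dB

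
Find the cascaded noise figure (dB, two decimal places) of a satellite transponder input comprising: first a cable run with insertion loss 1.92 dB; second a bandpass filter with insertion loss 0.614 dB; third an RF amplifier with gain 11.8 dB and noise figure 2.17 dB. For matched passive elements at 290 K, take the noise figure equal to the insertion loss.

4.70 dB

Convert to linear (a loss of L dB is a gain of −L dB): F_i = 10^(NF_i/10), G_i = 10^(G_i,dB/10)
  Stage 1: F_1 = 10^(1.92/10) = 1.556, G_1 = 10^(−1.92/10) = 0.6427
  Stage 2: F_2 = 10^(0.614/10) = 1.152, G_2 = 10^(−0.614/10) = 0.8682
  Stage 3: F_3 = 10^(2.17/10) = 1.648, G_3 = 10^(11.8/10) = 15.14
Friis cascade:
  F = 1.556 + (1.152 − 1)/0.6427 + (1.648 − 1)/0.5580 = 2.954
NF = 10 log₁₀(2.954) = 4.70 dB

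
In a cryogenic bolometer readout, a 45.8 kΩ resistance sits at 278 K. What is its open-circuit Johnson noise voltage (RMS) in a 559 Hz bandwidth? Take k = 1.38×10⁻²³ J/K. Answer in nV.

627 nV

V_n = √(4kTRB)
4kTRB = 4 × 1.38×10⁻²³ × 278 × 4.58×10⁴ × 5.59×10² = 3.93×10⁻¹³ V²
V_n = √(3.93×10⁻¹³) = 6.27×10⁻⁷ V = 627 nV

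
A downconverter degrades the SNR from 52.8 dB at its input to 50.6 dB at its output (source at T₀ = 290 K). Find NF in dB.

2.2 dB

NF (dB) = SNR_in(dB) − SNR_out(dB) when the source is at T₀
NF = 52.8 − 50.6 = 2.2 dB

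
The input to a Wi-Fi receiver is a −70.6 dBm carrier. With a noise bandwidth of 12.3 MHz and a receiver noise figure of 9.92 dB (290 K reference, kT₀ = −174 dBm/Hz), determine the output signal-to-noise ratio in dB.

Noise floor: N = −174 + 10 log₁₀(B) + NF
10 log₁₀(1.23×10⁷) = 70.9 dB
N = −174 + 70.9 + 9.92 = −93.18 dBm
SNR = P_sig − N = −70.6 − (−93.18) = 22.58 dB → 22.6 dB

22.6 dB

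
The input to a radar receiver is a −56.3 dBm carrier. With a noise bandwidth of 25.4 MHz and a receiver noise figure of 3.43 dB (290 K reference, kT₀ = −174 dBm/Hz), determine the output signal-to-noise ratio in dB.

40.2 dB

Noise floor: N = −174 + 10 log₁₀(B) + NF
10 log₁₀(2.54×10⁷) = 74.05 dB
N = −174 + 74.05 + 3.43 = −96.52 dBm
SNR = P_sig − N = −56.3 − (−96.52) = 40.22 dB → 40.2 dB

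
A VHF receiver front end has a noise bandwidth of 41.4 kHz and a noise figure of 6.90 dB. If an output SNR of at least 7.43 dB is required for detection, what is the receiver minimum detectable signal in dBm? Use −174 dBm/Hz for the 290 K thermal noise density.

−113.5 dBm

Sensitivity = −174 + 10 log₁₀(B) + NF + SNR_min
= −174 + 46.17 + 6.90 + 7.43
= −113.50 dBm → −113.5 dBm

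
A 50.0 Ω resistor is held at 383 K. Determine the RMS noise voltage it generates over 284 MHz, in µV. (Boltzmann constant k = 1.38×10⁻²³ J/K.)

17.3 µV

V_n = √(4kTRB)
4kTRB = 4 × 1.38×10⁻²³ × 383 × 5.00×10¹ × 2.84×10⁸ = 3.00×10⁻¹⁰ V²
V_n = √(3.00×10⁻¹⁰) = 1.73×10⁻⁵ V = 17.3 µV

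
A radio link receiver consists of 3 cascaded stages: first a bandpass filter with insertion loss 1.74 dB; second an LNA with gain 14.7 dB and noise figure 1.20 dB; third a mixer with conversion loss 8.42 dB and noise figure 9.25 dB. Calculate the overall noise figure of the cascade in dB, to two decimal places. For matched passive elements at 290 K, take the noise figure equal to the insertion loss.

Convert to linear (a loss of L dB is a gain of −L dB): F_i = 10^(NF_i/10), G_i = 10^(G_i,dB/10)
  Stage 1: F_1 = 10^(1.74/10) = 1.493, G_1 = 10^(−1.74/10) = 0.6699
  Stage 2: F_2 = 10^(1.20/10) = 1.318, G_2 = 10^(14.7/10) = 29.51
  Stage 3: F_3 = 10^(9.25/10) = 8.414, G_3 = 10^(−8.42/10) = 0.1439
Friis cascade:
  F = 1.493 + (1.318 − 1)/0.6699 + (8.414 − 1)/19.77 = 2.343
NF = 10 log₁₀(2.343) = 3.70 dB

3.70 dB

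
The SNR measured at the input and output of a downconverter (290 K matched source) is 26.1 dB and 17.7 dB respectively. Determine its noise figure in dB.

NF (dB) = SNR_in(dB) − SNR_out(dB) when the source is at T₀
NF = 26.1 − 17.7 = 8.4 dB

8.4 dB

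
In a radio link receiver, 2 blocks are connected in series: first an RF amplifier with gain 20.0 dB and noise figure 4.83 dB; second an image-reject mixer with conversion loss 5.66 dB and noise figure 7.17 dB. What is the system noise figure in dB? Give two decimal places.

4.89 dB

Convert to linear (a loss of L dB is a gain of −L dB): F_i = 10^(NF_i/10), G_i = 10^(G_i,dB/10)
  Stage 1: F_1 = 10^(4.83/10) = 3.041, G_1 = 10^(20.0/10) = 100.0
  Stage 2: F_2 = 10^(7.17/10) = 5.212, G_2 = 10^(−5.66/10) = 0.2716
Friis cascade:
  F = 3.041 + (5.212 − 1)/100.0 = 3.083
NF = 10 log₁₀(3.083) = 4.89 dB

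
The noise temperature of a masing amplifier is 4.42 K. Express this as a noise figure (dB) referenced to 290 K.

0.066 dB

F = 1 + T_e/T₀ = 1 + 4.42/290 = 1.01524
NF = 10 log₁₀(1.01524) = 0.066 dB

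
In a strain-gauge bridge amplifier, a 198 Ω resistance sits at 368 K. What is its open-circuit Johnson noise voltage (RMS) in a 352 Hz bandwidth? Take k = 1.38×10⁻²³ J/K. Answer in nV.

V_n = √(4kTRB)
4kTRB = 4 × 1.38×10⁻²³ × 368 × 1.98×10² × 3.52×10² = 1.42×10⁻¹⁵ V²
V_n = √(1.42×10⁻¹⁵) = 3.76×10⁻⁸ V = 37.6 nV

37.6 nV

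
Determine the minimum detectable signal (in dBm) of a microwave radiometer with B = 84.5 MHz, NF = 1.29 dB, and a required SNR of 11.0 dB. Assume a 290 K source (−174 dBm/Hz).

−82.4 dBm

Sensitivity = −174 + 10 log₁₀(B) + NF + SNR_min
= −174 + 79.27 + 1.29 + 11.0
= −82.44 dBm → −82.4 dBm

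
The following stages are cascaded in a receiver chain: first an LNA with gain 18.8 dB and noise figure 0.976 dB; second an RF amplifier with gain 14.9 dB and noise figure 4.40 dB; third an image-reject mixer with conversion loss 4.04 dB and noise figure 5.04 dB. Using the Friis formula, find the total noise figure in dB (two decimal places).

1.06 dB

Convert to linear (a loss of L dB is a gain of −L dB): F_i = 10^(NF_i/10), G_i = 10^(G_i,dB/10)
  Stage 1: F_1 = 10^(0.976/10) = 1.252, G_1 = 10^(18.8/10) = 75.86
  Stage 2: F_2 = 10^(4.40/10) = 2.754, G_2 = 10^(14.9/10) = 30.90
  Stage 3: F_3 = 10^(5.04/10) = 3.192, G_3 = 10^(−4.04/10) = 0.3945
Friis cascade:
  F = 1.252 + (2.754 − 1)/75.86 + (3.192 − 1)/2344 = 1.276
NF = 10 log₁₀(1.276) = 1.06 dB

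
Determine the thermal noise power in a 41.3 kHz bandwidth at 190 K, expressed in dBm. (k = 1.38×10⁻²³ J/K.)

P_n = kTB = 1.38×10⁻²³ × 190 × 4.13×10⁴ = 1.08×10⁻¹⁶ W
In dBm: 10 log₁₀(1.08×10⁻¹⁶ / 10⁻³) = −129.7 dBm

−129.7 dBm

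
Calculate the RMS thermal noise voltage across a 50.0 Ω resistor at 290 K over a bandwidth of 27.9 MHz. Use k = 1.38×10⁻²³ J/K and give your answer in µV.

4.73 µV

V_n = √(4kTRB)
4kTRB = 4 × 1.38×10⁻²³ × 290 × 5.00×10¹ × 2.79×10⁷ = 2.23×10⁻¹¹ V²
V_n = √(2.23×10⁻¹¹) = 4.73×10⁻⁶ V = 4.73 µV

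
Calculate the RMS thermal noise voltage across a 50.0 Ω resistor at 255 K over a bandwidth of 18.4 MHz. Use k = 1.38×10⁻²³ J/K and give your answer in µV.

3.60 µV

V_n = √(4kTRB)
4kTRB = 4 × 1.38×10⁻²³ × 255 × 5.00×10¹ × 1.84×10⁷ = 1.29×10⁻¹¹ V²
V_n = √(1.29×10⁻¹¹) = 3.60×10⁻⁶ V = 3.60 µV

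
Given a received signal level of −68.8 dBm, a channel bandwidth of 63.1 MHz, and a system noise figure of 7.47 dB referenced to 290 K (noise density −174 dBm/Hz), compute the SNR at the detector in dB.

Noise floor: N = −174 + 10 log₁₀(B) + NF
10 log₁₀(6.31×10⁷) = 78 dB
N = −174 + 78 + 7.47 = −88.53 dBm
SNR = P_sig − N = −68.8 − (−88.53) = 19.73 dB → 19.7 dB

19.7 dB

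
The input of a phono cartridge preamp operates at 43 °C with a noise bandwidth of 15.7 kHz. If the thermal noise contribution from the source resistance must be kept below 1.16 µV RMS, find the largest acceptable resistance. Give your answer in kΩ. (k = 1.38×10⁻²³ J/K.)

T = 43 °C + 273.15 = 316.15 K
Johnson–Nyquist: V_n = √(4kTRB) ⇒ R = V_n² / (4kTB)
4kTB = 4 × 1.38×10⁻²³ × 316.15 × 1.57×10⁴ = 2.74×10⁻¹⁶
R = (1.16×10⁻⁶)² / 2.74×10⁻¹⁶ = 4.91×10³ Ω = 4.91 kΩ

4.91 kΩ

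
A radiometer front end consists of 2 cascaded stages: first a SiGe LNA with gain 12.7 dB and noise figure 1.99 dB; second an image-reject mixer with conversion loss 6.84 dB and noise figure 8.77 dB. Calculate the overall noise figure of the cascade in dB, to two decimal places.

2.86 dB

Convert to linear (a loss of L dB is a gain of −L dB): F_i = 10^(NF_i/10), G_i = 10^(G_i,dB/10)
  Stage 1: F_1 = 10^(1.99/10) = 1.581, G_1 = 10^(12.7/10) = 18.62
  Stage 2: F_2 = 10^(8.77/10) = 7.534, G_2 = 10^(−6.84/10) = 0.2070
Friis cascade:
  F = 1.581 + (7.534 − 1)/18.62 = 1.932
NF = 10 log₁₀(1.932) = 2.86 dB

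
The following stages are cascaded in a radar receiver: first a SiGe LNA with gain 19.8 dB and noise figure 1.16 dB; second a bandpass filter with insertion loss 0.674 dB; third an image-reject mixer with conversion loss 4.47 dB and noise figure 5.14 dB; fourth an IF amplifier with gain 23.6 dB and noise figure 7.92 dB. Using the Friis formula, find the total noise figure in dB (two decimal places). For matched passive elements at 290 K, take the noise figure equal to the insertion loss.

Convert to linear (a loss of L dB is a gain of −L dB): F_i = 10^(NF_i/10), G_i = 10^(G_i,dB/10)
  Stage 1: F_1 = 10^(1.16/10) = 1.306, G_1 = 10^(19.8/10) = 95.50
  Stage 2: F_2 = 10^(0.674/10) = 1.168, G_2 = 10^(−0.674/10) = 0.8562
  Stage 3: F_3 = 10^(5.14/10) = 3.266, G_3 = 10^(−4.47/10) = 0.3573
  Stage 4: F_4 = 10^(7.92/10) = 6.194, G_4 = 10^(23.6/10) = 229.1
Friis cascade:
  F = 1.306 + (1.168 − 1)/95.50 + (3.266 − 1)/81.77 + (6.194 − 1)/29.21 = 1.513
NF = 10 log₁₀(1.513) = 1.80 dB

1.80 dB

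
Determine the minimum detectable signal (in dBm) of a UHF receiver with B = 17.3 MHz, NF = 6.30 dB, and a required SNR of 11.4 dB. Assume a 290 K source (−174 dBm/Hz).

Sensitivity = −174 + 10 log₁₀(B) + NF + SNR_min
= −174 + 72.38 + 6.30 + 11.4
= −83.92 dBm → −83.9 dBm

−83.9 dBm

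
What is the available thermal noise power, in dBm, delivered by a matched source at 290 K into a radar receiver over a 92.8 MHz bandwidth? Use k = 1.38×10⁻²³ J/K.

P_n = kTB = 1.38×10⁻²³ × 290 × 9.28×10⁷ = 3.71×10⁻¹³ W
In dBm: 10 log₁₀(3.71×10⁻¹³ / 10⁻³) = −94.3 dBm

−94.3 dBm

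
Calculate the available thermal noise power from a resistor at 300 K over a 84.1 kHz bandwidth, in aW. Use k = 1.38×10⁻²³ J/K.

348 aW

P_n = kTB = 1.38×10⁻²³ × 300 × 8.41×10⁴ = 3.48×10⁻¹⁶ W = 348 aW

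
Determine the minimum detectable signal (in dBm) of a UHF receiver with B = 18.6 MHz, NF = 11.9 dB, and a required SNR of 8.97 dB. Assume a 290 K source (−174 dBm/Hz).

−80.4 dBm

Sensitivity = −174 + 10 log₁₀(B) + NF + SNR_min
= −174 + 72.7 + 11.9 + 8.97
= −80.43 dBm → −80.4 dBm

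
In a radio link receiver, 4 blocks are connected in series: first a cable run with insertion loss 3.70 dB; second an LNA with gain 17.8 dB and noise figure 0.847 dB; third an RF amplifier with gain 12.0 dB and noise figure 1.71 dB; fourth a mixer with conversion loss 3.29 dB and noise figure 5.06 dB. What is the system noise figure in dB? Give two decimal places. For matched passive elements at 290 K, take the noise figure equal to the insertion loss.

Convert to linear (a loss of L dB is a gain of −L dB): F_i = 10^(NF_i/10), G_i = 10^(G_i,dB/10)
  Stage 1: F_1 = 10^(3.70/10) = 2.344, G_1 = 10^(−3.70/10) = 0.4266
  Stage 2: F_2 = 10^(0.847/10) = 1.215, G_2 = 10^(17.8/10) = 60.26
  Stage 3: F_3 = 10^(1.71/10) = 1.483, G_3 = 10^(12.0/10) = 15.85
  Stage 4: F_4 = 10^(5.06/10) = 3.206, G_4 = 10^(−3.29/10) = 0.4688
Friis cascade:
  F = 2.344 + (1.215 − 1)/0.4266 + (1.483 − 1)/25.70 + (3.206 − 1)/407.4 = 2.873
NF = 10 log₁₀(2.873) = 4.58 dB

4.58 dB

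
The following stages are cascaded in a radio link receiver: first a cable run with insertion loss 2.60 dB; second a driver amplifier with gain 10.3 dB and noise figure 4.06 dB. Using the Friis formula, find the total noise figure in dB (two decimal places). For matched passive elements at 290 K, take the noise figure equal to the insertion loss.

Convert to linear (a loss of L dB is a gain of −L dB): F_i = 10^(NF_i/10), G_i = 10^(G_i,dB/10)
  Stage 1: F_1 = 10^(2.60/10) = 1.820, G_1 = 10^(−2.60/10) = 0.5495
  Stage 2: F_2 = 10^(4.06/10) = 2.547, G_2 = 10^(10.3/10) = 10.72
Friis cascade:
  F = 1.820 + (2.547 − 1)/0.5495 = 4.634
NF = 10 log₁₀(4.634) = 6.66 dB

6.66 dB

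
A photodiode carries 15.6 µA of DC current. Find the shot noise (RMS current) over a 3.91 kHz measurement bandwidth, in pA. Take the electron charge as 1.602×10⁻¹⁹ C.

I_n = √(2qI·B)
2qI·B = 2 × 1.602×10⁻¹⁹ × 1.56×10⁻⁵ × 3.91×10³ = 1.95×10⁻²⁰ A²
I_n = √(1.95×10⁻²⁰) = 1.40×10⁻¹⁰ A = 140 pA

140 pA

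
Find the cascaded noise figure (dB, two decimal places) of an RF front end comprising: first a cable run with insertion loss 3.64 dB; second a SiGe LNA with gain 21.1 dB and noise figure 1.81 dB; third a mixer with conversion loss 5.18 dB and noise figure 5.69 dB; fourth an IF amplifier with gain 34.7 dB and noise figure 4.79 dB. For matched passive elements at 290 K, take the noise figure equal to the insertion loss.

Convert to linear (a loss of L dB is a gain of −L dB): F_i = 10^(NF_i/10), G_i = 10^(G_i,dB/10)
  Stage 1: F_1 = 10^(3.64/10) = 2.312, G_1 = 10^(−3.64/10) = 0.4325
  Stage 2: F_2 = 10^(1.81/10) = 1.517, G_2 = 10^(21.1/10) = 128.8
  Stage 3: F_3 = 10^(5.69/10) = 3.707, G_3 = 10^(−5.18/10) = 0.3034
  Stage 4: F_4 = 10^(4.79/10) = 3.013, G_4 = 10^(34.7/10) = 2951
Friis cascade:
  F = 2.312 + (1.517 − 1)/0.4325 + (3.707 − 1)/55.72 + (3.013 − 1)/16.90 = 3.675
NF = 10 log₁₀(3.675) = 5.65 dB

5.65 dB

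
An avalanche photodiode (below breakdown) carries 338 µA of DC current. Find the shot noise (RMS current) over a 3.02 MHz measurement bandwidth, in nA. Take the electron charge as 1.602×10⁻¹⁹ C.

18.1 nA

I_n = √(2qI·B)
2qI·B = 2 × 1.602×10⁻¹⁹ × 3.38×10⁻⁴ × 3.02×10⁶ = 3.27×10⁻¹⁶ A²
I_n = √(3.27×10⁻¹⁶) = 1.81×10⁻⁸ A = 18.1 nA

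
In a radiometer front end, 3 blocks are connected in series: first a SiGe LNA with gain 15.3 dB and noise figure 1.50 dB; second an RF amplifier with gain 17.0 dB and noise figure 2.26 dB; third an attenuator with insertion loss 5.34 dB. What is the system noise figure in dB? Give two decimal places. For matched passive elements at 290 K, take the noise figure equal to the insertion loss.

Convert to linear (a loss of L dB is a gain of −L dB): F_i = 10^(NF_i/10), G_i = 10^(G_i,dB/10)
  Stage 1: F_1 = 10^(1.50/10) = 1.413, G_1 = 10^(15.3/10) = 33.88
  Stage 2: F_2 = 10^(2.26/10) = 1.683, G_2 = 10^(17.0/10) = 50.12
  Stage 3: F_3 = 10^(5.34/10) = 3.420, G_3 = 10^(−5.34/10) = 0.2924
Friis cascade:
  F = 1.413 + (1.683 − 1)/33.88 + (3.420 − 1)/1698 = 1.434
NF = 10 log₁₀(1.434) = 1.57 dB

1.57 dB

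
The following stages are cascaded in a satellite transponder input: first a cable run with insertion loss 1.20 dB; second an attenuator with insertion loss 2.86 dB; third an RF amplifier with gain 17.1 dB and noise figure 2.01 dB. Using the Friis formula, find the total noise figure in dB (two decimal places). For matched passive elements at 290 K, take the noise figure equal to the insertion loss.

6.07 dB

Convert to linear (a loss of L dB is a gain of −L dB): F_i = 10^(NF_i/10), G_i = 10^(G_i,dB/10)
  Stage 1: F_1 = 10^(1.20/10) = 1.318, G_1 = 10^(−1.20/10) = 0.7586
  Stage 2: F_2 = 10^(2.86/10) = 1.932, G_2 = 10^(−2.86/10) = 0.5176
  Stage 3: F_3 = 10^(2.01/10) = 1.589, G_3 = 10^(17.1/10) = 51.29
Friis cascade:
  F = 1.318 + (1.932 − 1)/0.7586 + (1.589 − 1)/0.3926 = 4.046
NF = 10 log₁₀(4.046) = 6.07 dB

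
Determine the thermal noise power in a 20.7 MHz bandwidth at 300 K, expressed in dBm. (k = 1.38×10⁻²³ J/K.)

−100.7 dBm

P_n = kTB = 1.38×10⁻²³ × 300 × 2.07×10⁷ = 8.57×10⁻¹⁴ W
In dBm: 10 log₁₀(8.57×10⁻¹⁴ / 10⁻³) = −100.7 dBm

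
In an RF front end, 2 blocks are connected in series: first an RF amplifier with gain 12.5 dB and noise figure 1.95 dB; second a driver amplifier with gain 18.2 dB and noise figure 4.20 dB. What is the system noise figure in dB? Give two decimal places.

2.20 dB

Convert to linear (a loss of L dB is a gain of −L dB): F_i = 10^(NF_i/10), G_i = 10^(G_i,dB/10)
  Stage 1: F_1 = 10^(1.95/10) = 1.567, G_1 = 10^(12.5/10) = 17.78
  Stage 2: F_2 = 10^(4.20/10) = 2.630, G_2 = 10^(18.2/10) = 66.07
Friis cascade:
  F = 1.567 + (2.630 − 1)/17.78 = 1.658
NF = 10 log₁₀(1.658) = 2.20 dB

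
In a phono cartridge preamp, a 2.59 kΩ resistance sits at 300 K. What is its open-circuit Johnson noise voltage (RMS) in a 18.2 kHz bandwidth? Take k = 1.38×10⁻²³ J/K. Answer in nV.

884 nV

V_n = √(4kTRB)
4kTRB = 4 × 1.38×10⁻²³ × 300 × 2.59×10³ × 1.82×10⁴ = 7.81×10⁻¹³ V²
V_n = √(7.81×10⁻¹³) = 8.84×10⁻⁷ V = 884 nV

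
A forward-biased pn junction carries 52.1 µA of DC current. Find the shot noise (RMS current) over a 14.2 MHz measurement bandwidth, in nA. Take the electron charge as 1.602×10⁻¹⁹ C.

15.4 nA

I_n = √(2qI·B)
2qI·B = 2 × 1.602×10⁻¹⁹ × 5.21×10⁻⁵ × 1.42×10⁷ = 2.37×10⁻¹⁶ A²
I_n = √(2.37×10⁻¹⁶) = 1.54×10⁻⁸ A = 15.4 nA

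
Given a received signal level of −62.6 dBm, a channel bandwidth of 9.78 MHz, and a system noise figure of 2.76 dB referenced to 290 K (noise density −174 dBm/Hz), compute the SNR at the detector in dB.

38.7 dB

Noise floor: N = −174 + 10 log₁₀(B) + NF
10 log₁₀(9.78×10⁶) = 69.9 dB
N = −174 + 69.9 + 2.76 = −101.34 dBm
SNR = P_sig − N = −62.6 − (−101.34) = 38.74 dB → 38.7 dB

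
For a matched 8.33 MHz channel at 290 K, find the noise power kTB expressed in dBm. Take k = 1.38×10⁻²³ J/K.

P_n = kTB = 1.38×10⁻²³ × 290 × 8.33×10⁶ = 3.33×10⁻¹⁴ W
In dBm: 10 log₁₀(3.33×10⁻¹⁴ / 10⁻³) = −104.8 dBm

−104.8 dBm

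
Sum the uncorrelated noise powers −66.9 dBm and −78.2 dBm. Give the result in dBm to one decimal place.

−66.6 dBm

Convert to linear, add, convert back:
P₁ = 2.04×10⁻¹⁰ W, P₂ = 1.51×10⁻¹¹ W
P_tot = 2.19×10⁻¹⁰ W → 10 log₁₀(P_tot / 10⁻³) = −66.6 dBm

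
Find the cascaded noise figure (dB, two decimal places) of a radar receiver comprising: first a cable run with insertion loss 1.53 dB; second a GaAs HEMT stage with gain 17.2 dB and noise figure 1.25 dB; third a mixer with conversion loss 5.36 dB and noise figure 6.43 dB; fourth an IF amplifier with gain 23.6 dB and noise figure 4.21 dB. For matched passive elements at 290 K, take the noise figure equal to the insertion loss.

Convert to linear (a loss of L dB is a gain of −L dB): F_i = 10^(NF_i/10), G_i = 10^(G_i,dB/10)
  Stage 1: F_1 = 10^(1.53/10) = 1.422, G_1 = 10^(−1.53/10) = 0.7031
  Stage 2: F_2 = 10^(1.25/10) = 1.334, G_2 = 10^(17.2/10) = 52.48
  Stage 3: F_3 = 10^(6.43/10) = 4.395, G_3 = 10^(−5.36/10) = 0.2911
  Stage 4: F_4 = 10^(4.21/10) = 2.636, G_4 = 10^(23.6/10) = 229.1
Friis cascade:
  F = 1.422 + (1.334 − 1)/0.7031 + (4.395 − 1)/36.90 + (2.636 − 1)/10.74 = 2.141
NF = 10 log₁₀(2.141) = 3.31 dB

3.31 dB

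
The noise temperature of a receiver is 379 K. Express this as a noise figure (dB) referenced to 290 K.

3.63 dB

F = 1 + T_e/T₀ = 1 + 379/290 = 2.3069
NF = 10 log₁₀(2.3069) = 3.63 dB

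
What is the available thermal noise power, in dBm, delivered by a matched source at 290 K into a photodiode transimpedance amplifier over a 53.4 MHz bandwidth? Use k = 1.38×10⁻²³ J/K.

−96.7 dBm

P_n = kTB = 1.38×10⁻²³ × 290 × 5.34×10⁷ = 2.14×10⁻¹³ W
In dBm: 10 log₁₀(2.14×10⁻¹³ / 10⁻³) = −96.7 dBm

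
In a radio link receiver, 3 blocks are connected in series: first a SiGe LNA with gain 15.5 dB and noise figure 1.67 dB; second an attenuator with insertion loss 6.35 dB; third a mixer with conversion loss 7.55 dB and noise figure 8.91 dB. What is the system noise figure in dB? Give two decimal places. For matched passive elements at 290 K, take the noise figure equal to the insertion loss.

3.78 dB

Convert to linear (a loss of L dB is a gain of −L dB): F_i = 10^(NF_i/10), G_i = 10^(G_i,dB/10)
  Stage 1: F_1 = 10^(1.67/10) = 1.469, G_1 = 10^(15.5/10) = 35.48
  Stage 2: F_2 = 10^(6.35/10) = 4.315, G_2 = 10^(−6.35/10) = 0.2317
  Stage 3: F_3 = 10^(8.91/10) = 7.780, G_3 = 10^(−7.55/10) = 0.1758
Friis cascade:
  F = 1.469 + (4.315 − 1)/35.48 + (7.780 − 1)/8.222 = 2.387
NF = 10 log₁₀(2.387) = 3.78 dB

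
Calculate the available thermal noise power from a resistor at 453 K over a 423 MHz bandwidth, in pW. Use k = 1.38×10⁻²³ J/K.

P_n = kTB = 1.38×10⁻²³ × 453 × 4.23×10⁸ = 2.64×10⁻¹² W = 2.64 pW

2.64 pW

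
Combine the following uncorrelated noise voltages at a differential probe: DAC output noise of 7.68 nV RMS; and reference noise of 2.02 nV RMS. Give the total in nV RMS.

7.94 nV

Uncorrelated sources add in power (mean-square): V_tot = √(ΣV_i²)
V_tot = √[(7.68×10⁻⁹)² + (2.02×10⁻⁹)²] = 7.94×10⁻⁹ V = 7.94 nV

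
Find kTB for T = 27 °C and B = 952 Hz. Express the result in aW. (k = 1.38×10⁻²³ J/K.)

3.94 aW

T = 27 °C + 273.15 = 300.15 K
P_n = kTB = 1.38×10⁻²³ × 300.15 × 9.52×10² = 3.94×10⁻¹⁸ W = 3.94 aW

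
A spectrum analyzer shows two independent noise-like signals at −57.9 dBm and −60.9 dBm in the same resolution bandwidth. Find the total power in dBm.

−56.1 dBm

Convert to linear, add, convert back:
P₁ = 1.62×10⁻⁹ W, P₂ = 8.13×10⁻¹⁰ W
P_tot = 2.43×10⁻⁹ W → 10 log₁₀(P_tot / 10⁻³) = −56.1 dBm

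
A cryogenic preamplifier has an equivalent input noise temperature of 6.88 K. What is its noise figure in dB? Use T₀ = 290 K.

F = 1 + T_e/T₀ = 1 + 6.88/290 = 1.02372
NF = 10 log₁₀(1.02372) = 0.102 dB

0.102 dB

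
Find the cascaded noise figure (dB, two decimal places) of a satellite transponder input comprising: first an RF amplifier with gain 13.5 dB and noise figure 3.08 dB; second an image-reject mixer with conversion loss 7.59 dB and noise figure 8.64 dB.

Convert to linear (a loss of L dB is a gain of −L dB): F_i = 10^(NF_i/10), G_i = 10^(G_i,dB/10)
  Stage 1: F_1 = 10^(3.08/10) = 2.032, G_1 = 10^(13.5/10) = 22.39
  Stage 2: F_2 = 10^(8.64/10) = 7.311, G_2 = 10^(−7.59/10) = 0.1742
Friis cascade:
  F = 2.032 + (7.311 − 1)/22.39 = 2.314
NF = 10 log₁₀(2.314) = 3.64 dB

3.64 dB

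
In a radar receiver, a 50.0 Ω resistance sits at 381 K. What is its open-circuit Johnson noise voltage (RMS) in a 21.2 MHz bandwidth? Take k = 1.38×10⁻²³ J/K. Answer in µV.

4.72 µV

V_n = √(4kTRB)
4kTRB = 4 × 1.38×10⁻²³ × 381 × 5.00×10¹ × 2.12×10⁷ = 2.23×10⁻¹¹ V²
V_n = √(2.23×10⁻¹¹) = 4.72×10⁻⁶ V = 4.72 µV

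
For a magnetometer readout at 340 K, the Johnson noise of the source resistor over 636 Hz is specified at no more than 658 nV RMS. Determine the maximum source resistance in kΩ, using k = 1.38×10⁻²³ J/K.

Johnson–Nyquist: V_n = √(4kTRB) ⇒ R = V_n² / (4kTB)
4kTB = 4 × 1.38×10⁻²³ × 340 × 6.36×10² = 1.19×10⁻¹⁷
R = (6.58×10⁻⁷)² / 1.19×10⁻¹⁷ = 3.63×10⁴ Ω = 36.3 kΩ

36.3 kΩ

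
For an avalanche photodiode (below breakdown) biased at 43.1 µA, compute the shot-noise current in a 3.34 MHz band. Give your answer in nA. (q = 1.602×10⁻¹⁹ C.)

6.79 nA

I_n = √(2qI·B)
2qI·B = 2 × 1.602×10⁻¹⁹ × 4.31×10⁻⁵ × 3.34×10⁶ = 4.61×10⁻¹⁷ A²
I_n = √(4.61×10⁻¹⁷) = 6.79×10⁻⁹ A = 6.79 nA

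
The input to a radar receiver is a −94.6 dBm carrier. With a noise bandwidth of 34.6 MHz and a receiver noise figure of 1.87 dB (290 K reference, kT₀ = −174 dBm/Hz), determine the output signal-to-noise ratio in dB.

2.1 dB

Noise floor: N = −174 + 10 log₁₀(B) + NF
10 log₁₀(3.46×10⁷) = 75.39 dB
N = −174 + 75.39 + 1.87 = −96.74 dBm
SNR = P_sig − N = −94.6 − (−96.74) = 2.14 dB → 2.1 dB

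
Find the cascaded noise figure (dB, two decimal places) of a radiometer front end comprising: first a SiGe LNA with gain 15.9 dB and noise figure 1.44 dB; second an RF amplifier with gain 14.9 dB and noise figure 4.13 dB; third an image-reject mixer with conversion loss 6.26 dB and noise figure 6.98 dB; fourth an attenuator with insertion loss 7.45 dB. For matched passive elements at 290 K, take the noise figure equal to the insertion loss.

1.62 dB

Convert to linear (a loss of L dB is a gain of −L dB): F_i = 10^(NF_i/10), G_i = 10^(G_i,dB/10)
  Stage 1: F_1 = 10^(1.44/10) = 1.393, G_1 = 10^(15.9/10) = 38.90
  Stage 2: F_2 = 10^(4.13/10) = 2.588, G_2 = 10^(14.9/10) = 30.90
  Stage 3: F_3 = 10^(6.98/10) = 4.989, G_3 = 10^(−6.26/10) = 0.2366
  Stage 4: F_4 = 10^(7.45/10) = 5.559, G_4 = 10^(−7.45/10) = 0.1799
Friis cascade:
  F = 1.393 + (2.588 − 1)/38.90 + (4.989 − 1)/1202 + (5.559 − 1)/284.4 = 1.453
NF = 10 log₁₀(1.453) = 1.62 dB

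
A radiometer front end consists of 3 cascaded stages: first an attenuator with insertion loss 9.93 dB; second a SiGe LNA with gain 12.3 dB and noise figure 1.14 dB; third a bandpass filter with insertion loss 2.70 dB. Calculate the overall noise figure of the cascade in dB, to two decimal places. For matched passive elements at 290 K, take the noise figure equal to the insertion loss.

11.24 dB

Convert to linear (a loss of L dB is a gain of −L dB): F_i = 10^(NF_i/10), G_i = 10^(G_i,dB/10)
  Stage 1: F_1 = 10^(9.93/10) = 9.840, G_1 = 10^(−9.93/10) = 0.1016
  Stage 2: F_2 = 10^(1.14/10) = 1.300, G_2 = 10^(12.3/10) = 16.98
  Stage 3: F_3 = 10^(2.70/10) = 1.862, G_3 = 10^(−2.70/10) = 0.5370
Friis cascade:
  F = 9.840 + (1.300 − 1)/0.1016 + (1.862 − 1)/1.726 = 13.29
NF = 10 log₁₀(13.29) = 11.24 dB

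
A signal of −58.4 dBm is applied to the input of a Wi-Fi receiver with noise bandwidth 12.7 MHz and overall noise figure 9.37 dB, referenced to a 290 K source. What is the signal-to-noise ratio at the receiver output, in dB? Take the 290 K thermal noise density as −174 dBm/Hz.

35.2 dB

Noise floor: N = −174 + 10 log₁₀(B) + NF
10 log₁₀(1.27×10⁷) = 71.04 dB
N = −174 + 71.04 + 9.37 = −93.59 dBm
SNR = P_sig − N = −58.4 − (−93.59) = 35.19 dB → 35.2 dB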